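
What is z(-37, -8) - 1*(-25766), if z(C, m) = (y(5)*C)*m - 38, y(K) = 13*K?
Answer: 44968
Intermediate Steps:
z(C, m) = -38 + 65*C*m (z(C, m) = ((13*5)*C)*m - 38 = (65*C)*m - 38 = 65*C*m - 38 = -38 + 65*C*m)
z(-37, -8) - 1*(-25766) = (-38 + 65*(-37)*(-8)) - 1*(-25766) = (-38 + 19240) + 25766 = 19202 + 25766 = 44968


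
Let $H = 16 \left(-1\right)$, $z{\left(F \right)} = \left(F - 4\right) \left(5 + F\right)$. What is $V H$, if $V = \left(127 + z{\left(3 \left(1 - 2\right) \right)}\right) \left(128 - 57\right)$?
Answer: $-128368$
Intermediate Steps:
$z{\left(F \right)} = \left(-4 + F\right) \left(5 + F\right)$
$H = -16$
$V = 8023$ ($V = \left(127 + \left(-20 + 3 \left(1 - 2\right) + \left(3 \left(1 - 2\right)\right)^{2}\right)\right) \left(128 - 57\right) = \left(127 + \left(-20 + 3 \left(-1\right) + \left(3 \left(-1\right)\right)^{2}\right)\right) 71 = \left(127 - \left(23 - 9\right)\right) 71 = \left(127 - 14\right) 71 = 113 \cdot 71 = 8023$)
$V H = 8023 \left(-16\right) = -128368$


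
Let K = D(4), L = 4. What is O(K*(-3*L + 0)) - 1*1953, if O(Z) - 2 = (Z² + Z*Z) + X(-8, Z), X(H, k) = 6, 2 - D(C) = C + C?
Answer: 8423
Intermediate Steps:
D(C) = 2 - 2*C (D(C) = 2 - (C + C) = 2 - 2*C)
K = -6 (K = 2 - 2*4 = 2 - 8 = -6)
O(Z) = 8 + 2*Z² (O(Z) = 2 + ((Z² + Z*Z) + 6) = 2 + ((Z² + Z²) + 6) = 2 + (2*Z² + 6) = 2 + (6 + 2*Z²) = 8 + 2*Z²)
O(K*(-3*L + 0)) - 1*1953 = (8 + 2*(-6*(-3*4 + 0))²) - 1*1953 = (8 + 2*(-6*(-12 + 0))²) - 1953 = (8 + 2*(-6*(-12))²) - 1953 = (8 + 2*72²) - 1953 = (8 + 2*5184) - 1953 = (8 + 10368) - 1953 = 10376 - 1953 = 8423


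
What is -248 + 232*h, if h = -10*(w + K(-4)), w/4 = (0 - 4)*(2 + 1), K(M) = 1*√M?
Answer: 111112 - 4640*I ≈ 1.1111e+5 - 4640.0*I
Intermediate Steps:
K(M) = √M
w = -48 (w = 4*((0 - 4)*(2 + 1)) = 4*(-4*3) = 4*(-12) = -48)
h = 480 - 20*I (h = -10*(-48 + √(-4)) = -10*(-48 + 2*I) = 480 - 20*I ≈ 480.0 - 20.0*I)
-248 + 232*h = -248 + 232*(480 - 20*I) = -248 + (111360 - 4640*I) = 111112 - 4640*I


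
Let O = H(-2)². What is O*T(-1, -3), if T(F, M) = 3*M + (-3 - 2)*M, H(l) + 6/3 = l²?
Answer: 24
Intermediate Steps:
H(l) = -2 + l²
T(F, M) = -2*M (T(F, M) = 3*M - 5*M = -2*M)
O = 4 (O = (-2 + (-2)²)² = (-2 + 4)² = 2² = 4)
O*T(-1, -3) = 4*(-2*(-3)) = 4*6 = 24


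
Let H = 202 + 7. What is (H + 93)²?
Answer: 91204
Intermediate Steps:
H = 209
(H + 93)² = (209 + 93)² = 302² = 91204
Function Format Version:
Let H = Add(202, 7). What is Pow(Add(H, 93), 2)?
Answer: 91204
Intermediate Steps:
H = 209
Pow(Add(H, 93), 2) = Pow(Add(209, 93), 2) = Pow(302, 2) = 91204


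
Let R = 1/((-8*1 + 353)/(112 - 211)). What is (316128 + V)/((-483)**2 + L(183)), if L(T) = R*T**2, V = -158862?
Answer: 1004755/1429061 ≈ 0.70309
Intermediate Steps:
R = -33/115 (R = 1/((-8 + 353)/(-99)) = 1/(345*(-1/99)) = 1/(-115/33) = -33/115 ≈ -0.28696)
L(T) = -33*T**2/115
(316128 + V)/((-483)**2 + L(183)) = (316128 - 158862)/((-483)**2 - 33/115*183**2) = 157266/(233289 - 33/115*33489) = 157266/(233289 - 1105137/115) = 157266/(25723098/115) = 157266*(115/25723098) = 1004755/1429061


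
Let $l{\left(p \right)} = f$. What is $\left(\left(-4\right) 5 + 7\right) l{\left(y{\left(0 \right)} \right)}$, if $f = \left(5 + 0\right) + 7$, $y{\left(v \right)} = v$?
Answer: $-156$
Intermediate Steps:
$f = 12$ ($f = 5 + 7 = 12$)
$l{\left(p \right)} = 12$
$\left(\left(-4\right) 5 + 7\right) l{\left(y{\left(0 \right)} \right)} = \left(\left(-4\right) 5 + 7\right) 12 = \left(-20 + 7\right) 12 = \left(-13\right) 12 = -156$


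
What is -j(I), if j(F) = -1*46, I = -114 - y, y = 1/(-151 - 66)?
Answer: 46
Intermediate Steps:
y = -1/217 (y = 1/(-217) = -1/217 ≈ -0.0046083)
I = -24737/217 (I = -114 - 1*(-1/217) = -114 + 1/217 = -24737/217 ≈ -114.00)
j(F) = -46
-j(I) = -1*(-46) = 46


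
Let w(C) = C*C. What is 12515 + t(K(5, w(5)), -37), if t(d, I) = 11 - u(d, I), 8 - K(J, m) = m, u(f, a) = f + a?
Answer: 12580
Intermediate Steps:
w(C) = C²
u(f, a) = a + f
K(J, m) = 8 - m
t(d, I) = 11 - I - d (t(d, I) = 11 - (I + d) = 11 + (-I - d) = 11 - I - d)
12515 + t(K(5, w(5)), -37) = 12515 + (11 - 1*(-37) - (8 - 1*5²)) = 12515 + (11 + 37 - (8 - 1*25)) = 12515 + (11 + 37 - (8 - 25)) = 12515 + (11 + 37 - 1*(-17)) = 12515 + (11 + 37 + 17) = 12515 + 65 = 12580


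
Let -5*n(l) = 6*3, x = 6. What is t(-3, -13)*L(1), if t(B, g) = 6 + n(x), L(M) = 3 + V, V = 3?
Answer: 72/5 ≈ 14.400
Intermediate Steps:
n(l) = -18/5 (n(l) = -6*3/5 = -1/5*18 = -18/5)
L(M) = 6 (L(M) = 3 + 3 = 6)
t(B, g) = 12/5 (t(B, g) = 6 - 18/5 = 12/5)
t(-3, -13)*L(1) = (12/5)*6 = 72/5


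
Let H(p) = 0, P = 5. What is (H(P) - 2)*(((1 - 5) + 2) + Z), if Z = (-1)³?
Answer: 6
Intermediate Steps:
Z = -1
(H(P) - 2)*(((1 - 5) + 2) + Z) = (0 - 2)*(((1 - 5) + 2) - 1) = -2*((-4 + 2) - 1) = -2*(-2 - 1) = -2*(-3) = 6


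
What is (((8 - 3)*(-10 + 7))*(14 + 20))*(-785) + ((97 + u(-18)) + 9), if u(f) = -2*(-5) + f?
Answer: 400448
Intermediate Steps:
u(f) = 10 + f
(((8 - 3)*(-10 + 7))*(14 + 20))*(-785) + ((97 + u(-18)) + 9) = (((8 - 3)*(-10 + 7))*(14 + 20))*(-785) + ((97 + (10 - 18)) + 9) = ((5*(-3))*34)*(-785) + ((97 - 8) + 9) = -15*34*(-785) + (89 + 9) = -510*(-785) + 98 = 400350 + 98 = 400448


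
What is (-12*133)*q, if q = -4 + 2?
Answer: 3192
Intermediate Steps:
q = -2
(-12*133)*q = -12*133*(-2) = -1596*(-2) = 3192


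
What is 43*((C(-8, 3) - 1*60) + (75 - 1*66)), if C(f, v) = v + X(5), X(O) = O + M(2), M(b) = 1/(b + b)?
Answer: -7353/4 ≈ -1838.3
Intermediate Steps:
M(b) = 1/(2*b)
X(O) = 1/4 + O (X(O) = O + (1/2)/2 = O + (1/2)*(1/2) = O + 1/4 = 1/4 + O)
C(f, v) = 21/4 + v (C(f, v) = v + (1/4 + 5) = v + 21/4 = 21/4 + v)
43*((C(-8, 3) - 1*60) + (75 - 1*66)) = 43*(((21/4 + 3) - 1*60) + (75 - 1*66)) = 43*((33/4 - 60) + (75 - 66)) = 43*(-207/4 + 9) = 43*(-171/4) = -7353/4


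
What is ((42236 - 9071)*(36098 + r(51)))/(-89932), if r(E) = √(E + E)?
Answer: -598595085/44966 - 33165*√102/89932 ≈ -13316.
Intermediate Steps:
r(E) = √2*√E (r(E) = √(2*E) = √2*√E)
((42236 - 9071)*(36098 + r(51)))/(-89932) = ((42236 - 9071)*(36098 + √2*√51))/(-89932) = (33165*(36098 + √102))*(-1/89932) = (1197190170 + 33165*√102)*(-1/89932) = -598595085/44966 - 33165*√102/89932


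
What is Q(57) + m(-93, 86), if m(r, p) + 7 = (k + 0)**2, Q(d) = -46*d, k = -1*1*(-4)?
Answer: -2613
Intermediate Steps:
k = 4 (k = -1*(-4) = 4)
m(r, p) = 9 (m(r, p) = -7 + (4 + 0)**2 = -7 + 4**2 = -7 + 16 = 9)
Q(57) + m(-93, 86) = -46*57 + 9 = -2622 + 9 = -2613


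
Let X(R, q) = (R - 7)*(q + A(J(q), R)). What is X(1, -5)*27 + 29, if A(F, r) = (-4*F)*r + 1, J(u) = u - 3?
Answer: -4507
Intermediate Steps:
J(u) = -3 + u
A(F, r) = 1 - 4*F*r (A(F, r) = -4*F*r + 1 = 1 - 4*F*r)
X(R, q) = (-7 + R)*(1 + q - 4*R*(-3 + q)) (X(R, q) = (R - 7)*(q + (1 - 4*(-3 + q)*R)) = (-7 + R)*(q + (1 - 4*R*(-3 + q))) = (-7 + R)*(1 + q - 4*R*(-3 + q)))
X(1, -5)*27 + 29 = (-7 - 7*(-5) + 1*(-5) - 1*1*(-1 + 4*1*(-3 - 5)) + 28*1*(-3 - 5))*27 + 29 = (-7 + 35 - 5 - 1*1*(-1 + 4*1*(-8)) + 28*1*(-8))*27 + 29 = (-7 + 35 - 5 - 1*1*(-1 - 32) - 224)*27 + 29 = (-7 + 35 - 5 - 1*1*(-33) - 224)*27 + 29 = (-7 + 35 - 5 + 33 - 224)*27 + 29 = -168*27 + 29 = -4536 + 29 = -4507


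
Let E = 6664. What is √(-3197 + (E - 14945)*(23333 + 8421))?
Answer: I*√262958071 ≈ 16216.0*I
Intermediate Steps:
√(-3197 + (E - 14945)*(23333 + 8421)) = √(-3197 + (6664 - 14945)*(23333 + 8421)) = √(-3197 - 8281*31754) = √(-3197 - 262954874) = √(-262958071) = I*√262958071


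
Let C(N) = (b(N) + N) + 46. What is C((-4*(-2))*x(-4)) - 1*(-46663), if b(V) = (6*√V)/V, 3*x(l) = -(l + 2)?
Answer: 140143/3 + 3*√3/2 ≈ 46717.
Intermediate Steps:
x(l) = -⅔ - l/3 (x(l) = (-(l + 2))/3 = (-(2 + l))/3 = (-2 - l)/3 = -⅔ - l/3)
b(V) = 6/√V
C(N) = 46 + N + 6/√N (C(N) = (6/√N + N) + 46 = (N + 6/√N) + 46 = 46 + N + 6/√N)
C((-4*(-2))*x(-4)) - 1*(-46663) = (46 + (-4*(-2))*(-⅔ - ⅓*(-4)) + 6/√((-4*(-2))*(-⅔ - ⅓*(-4)))) - 1*(-46663) = (46 + 8*(-⅔ + 4/3) + 6/√(8*(-⅔ + 4/3))) + 46663 = (46 + 8*(⅔) + 6/√(8*(⅔))) + 46663 = (46 + 16/3 + 6/√(16/3)) + 46663 = (46 + 16/3 + 6*(√3/4)) + 46663 = (46 + 16/3 + 3*√3/2) + 46663 = (154/3 + 3*√3/2) + 46663 = 140143/3 + 3*√3/2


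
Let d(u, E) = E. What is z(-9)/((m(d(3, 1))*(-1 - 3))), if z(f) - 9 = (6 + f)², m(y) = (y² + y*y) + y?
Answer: -3/2 ≈ -1.5000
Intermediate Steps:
m(y) = y + 2*y² (m(y) = (y² + y²) + y = 2*y² + y = y + 2*y²)
z(f) = 9 + (6 + f)²
z(-9)/((m(d(3, 1))*(-1 - 3))) = (9 + (6 - 9)²)/(((1*(1 + 2*1))*(-1 - 3))) = (9 + (-3)²)/(((1*(1 + 2))*(-4))) = (9 + 9)/(((1*3)*(-4))) = 18/((3*(-4))) = 18/(-12) = 18*(-1/12) = -3/2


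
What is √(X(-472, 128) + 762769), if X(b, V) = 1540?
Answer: √764309 ≈ 874.25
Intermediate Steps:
√(X(-472, 128) + 762769) = √(1540 + 762769) = √764309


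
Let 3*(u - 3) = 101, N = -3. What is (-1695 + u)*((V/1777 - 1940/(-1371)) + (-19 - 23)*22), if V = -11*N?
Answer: 11181899972875/7308801 ≈ 1.5299e+6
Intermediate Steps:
V = 33 (V = -11*(-3) = 33)
u = 110/3 (u = 3 + (1/3)*101 = 3 + 101/3 = 110/3 ≈ 36.667)
(-1695 + u)*((V/1777 - 1940/(-1371)) + (-19 - 23)*22) = (-1695 + 110/3)*((33/1777 - 1940/(-1371)) + (-19 - 23)*22) = -4975*((33*(1/1777) - 1940*(-1/1371)) - 42*22)/3 = -4975*((33/1777 + 1940/1371) - 924)/3 = -4975*(3492623/2436267 - 924)/3 = -4975/3*(-2247618085/2436267) = 11181899972875/7308801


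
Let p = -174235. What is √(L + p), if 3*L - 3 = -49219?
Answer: I*√1715763/3 ≈ 436.62*I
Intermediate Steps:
L = -49216/3 (L = 1 + (⅓)*(-49219) = 1 - 49219/3 = -49216/3 ≈ -16405.)
√(L + p) = √(-49216/3 - 174235) = √(-571921/3) = I*√1715763/3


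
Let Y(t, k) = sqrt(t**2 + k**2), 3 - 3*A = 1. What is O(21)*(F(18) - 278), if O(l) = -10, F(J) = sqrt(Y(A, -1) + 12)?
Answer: 2780 - 10*sqrt(108 + 3*sqrt(13))/3 ≈ 2743.7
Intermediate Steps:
A = 2/3 (A = 1 - 1/3*1 = 1 - 1/3 = 2/3 ≈ 0.66667)
Y(t, k) = sqrt(k**2 + t**2)
F(J) = sqrt(12 + sqrt(13)/3) (F(J) = sqrt(sqrt((-1)**2 + (2/3)**2) + 12) = sqrt(sqrt(1 + 4/9) + 12) = sqrt(sqrt(13/9) + 12) = sqrt(sqrt(13)/3 + 12) = sqrt(12 + sqrt(13)/3))
O(21)*(F(18) - 278) = -10*(sqrt(108 + 3*sqrt(13))/3 - 278) = -10*(-278 + sqrt(108 + 3*sqrt(13))/3) = 2780 - 10*sqrt(108 + 3*sqrt(13))/3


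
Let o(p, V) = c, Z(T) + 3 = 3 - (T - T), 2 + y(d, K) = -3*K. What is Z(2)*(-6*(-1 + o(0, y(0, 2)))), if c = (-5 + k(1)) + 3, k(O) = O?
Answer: 0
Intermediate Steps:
y(d, K) = -2 - 3*K
Z(T) = 0 (Z(T) = -3 + (3 - (T - T)) = -3 + (3 - 1*0) = -3 + (3 + 0) = -3 + 3 = 0)
c = -1 (c = (-5 + 1) + 3 = -4 + 3 = -1)
o(p, V) = -1
Z(2)*(-6*(-1 + o(0, y(0, 2)))) = 0*(-6*(-1 - 1)) = 0*(-6*(-2)) = 0*12 = 0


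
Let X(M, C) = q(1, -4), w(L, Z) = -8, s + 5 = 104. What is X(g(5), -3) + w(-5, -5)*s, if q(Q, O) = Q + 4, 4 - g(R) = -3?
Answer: -787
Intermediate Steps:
g(R) = 7 (g(R) = 4 - 1*(-3) = 4 + 3 = 7)
s = 99 (s = -5 + 104 = 99)
q(Q, O) = 4 + Q
X(M, C) = 5 (X(M, C) = 4 + 1 = 5)
X(g(5), -3) + w(-5, -5)*s = 5 - 8*99 = 5 - 792 = -787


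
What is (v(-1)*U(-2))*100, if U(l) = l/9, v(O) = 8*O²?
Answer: -1600/9 ≈ -177.78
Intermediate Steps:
U(l) = l/9 (U(l) = l*(⅑) = l/9)
(v(-1)*U(-2))*100 = ((8*(-1)²)*((⅑)*(-2)))*100 = ((8*1)*(-2/9))*100 = (8*(-2/9))*100 = -16/9*100 = -1600/9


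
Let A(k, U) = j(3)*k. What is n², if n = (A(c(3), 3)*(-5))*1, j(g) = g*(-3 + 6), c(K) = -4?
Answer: 32400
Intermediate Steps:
j(g) = 3*g (j(g) = g*3 = 3*g)
A(k, U) = 9*k (A(k, U) = (3*3)*k = 9*k)
n = 180 (n = ((9*(-4))*(-5))*1 = -36*(-5)*1 = 180*1 = 180)
n² = 180² = 32400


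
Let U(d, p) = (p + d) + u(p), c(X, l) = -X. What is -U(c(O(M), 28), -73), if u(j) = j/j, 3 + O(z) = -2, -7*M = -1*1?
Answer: 67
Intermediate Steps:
M = ⅐ (M = -(-1)/7 = -⅐*(-1) = ⅐ ≈ 0.14286)
O(z) = -5 (O(z) = -3 - 2 = -5)
u(j) = 1
U(d, p) = 1 + d + p (U(d, p) = (p + d) + 1 = (d + p) + 1 = 1 + d + p)
-U(c(O(M), 28), -73) = -(1 - 1*(-5) - 73) = -(1 + 5 - 73) = -1*(-67) = 67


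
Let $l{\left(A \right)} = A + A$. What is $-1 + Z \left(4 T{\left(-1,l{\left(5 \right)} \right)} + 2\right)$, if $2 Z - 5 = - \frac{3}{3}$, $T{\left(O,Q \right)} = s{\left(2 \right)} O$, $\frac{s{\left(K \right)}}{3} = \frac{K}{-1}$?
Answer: $51$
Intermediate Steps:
$s{\left(K \right)} = - 3 K$ ($s{\left(K \right)} = 3 \frac{K}{-1} = 3 K \left(-1\right) = 3 \left(- K\right) = - 3 K$)
$l{\left(A \right)} = 2 A$
$T{\left(O,Q \right)} = - 6 O$ ($T{\left(O,Q \right)} = \left(-3\right) 2 O = - 6 O$)
$Z = 2$ ($Z = \frac{5}{2} + \frac{\left(-3\right) \frac{1}{3}}{2} = \frac{5}{2} + \frac{1}{2} \left(-1\right) = \frac{5}{2} - \frac{1}{2} = 2$)
$-1 + Z \left(4 T{\left(-1,l{\left(5 \right)} \right)} + 2\right) = -1 + 2 \left(4 \left(\left(-6\right) \left(-1\right)\right) + 2\right) = -1 + 2 \left(4 \cdot 6 + 2\right) = -1 + 2 \left(24 + 2\right) = -1 + 2 \cdot 26 = -1 + 52 = 51$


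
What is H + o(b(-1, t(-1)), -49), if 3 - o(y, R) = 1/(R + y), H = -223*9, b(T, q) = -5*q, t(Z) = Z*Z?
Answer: -108215/54 ≈ -2004.0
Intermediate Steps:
t(Z) = Z**2
H = -2007
o(y, R) = 3 - 1/(R + y)
H + o(b(-1, t(-1)), -49) = -2007 + (-1 + 3*(-49) + 3*(-5*(-1)**2))/(-49 - 5*(-1)**2) = -2007 + (-1 - 147 + 3*(-5*1))/(-49 - 5*1) = -2007 + (-1 - 147 + 3*(-5))/(-49 - 5) = -2007 + (-1 - 147 - 15)/(-54) = -2007 - 1/54*(-163) = -2007 + 163/54 = -108215/54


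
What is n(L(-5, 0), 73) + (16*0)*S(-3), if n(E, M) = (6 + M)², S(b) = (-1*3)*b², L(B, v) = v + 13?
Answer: 6241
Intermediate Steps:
L(B, v) = 13 + v
S(b) = -3*b²
n(L(-5, 0), 73) + (16*0)*S(-3) = (6 + 73)² + (16*0)*(-3*(-3)²) = 79² + 0*(-3*9) = 6241 + 0*(-27) = 6241 + 0 = 6241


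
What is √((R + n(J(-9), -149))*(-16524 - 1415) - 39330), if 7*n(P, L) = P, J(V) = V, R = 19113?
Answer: 4*I*√1050083391/7 ≈ 18517.0*I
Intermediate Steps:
n(P, L) = P/7
√((R + n(J(-9), -149))*(-16524 - 1415) - 39330) = √((19113 + (⅐)*(-9))*(-16524 - 1415) - 39330) = √((19113 - 9/7)*(-17939) - 39330) = √((133782/7)*(-17939) - 39330) = √(-2399915298/7 - 39330) = √(-2400190608/7) = 4*I*√1050083391/7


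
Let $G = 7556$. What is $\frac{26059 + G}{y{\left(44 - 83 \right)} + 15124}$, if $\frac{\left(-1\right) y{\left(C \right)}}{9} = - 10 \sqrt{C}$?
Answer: $\frac{127098315}{57262819} - \frac{1512675 i \sqrt{39}}{114525638} \approx 2.2196 - 0.082485 i$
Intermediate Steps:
$y{\left(C \right)} = 90 \sqrt{C}$ ($y{\left(C \right)} = - 9 \left(- 10 \sqrt{C}\right) = 90 \sqrt{C}$)
$\frac{26059 + G}{y{\left(44 - 83 \right)} + 15124} = \frac{26059 + 7556}{90 \sqrt{44 - 83} + 15124} = \frac{33615}{90 \sqrt{44 - 83} + 15124} = \frac{33615}{90 \sqrt{-39} + 15124} = \frac{33615}{90 i \sqrt{39} + 15124} = \frac{33615}{15124 + 90 i \sqrt{39}}$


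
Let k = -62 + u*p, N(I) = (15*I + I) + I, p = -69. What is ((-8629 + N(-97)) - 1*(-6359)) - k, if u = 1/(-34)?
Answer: -131207/34 ≈ -3859.0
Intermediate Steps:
u = -1/34 ≈ -0.029412
N(I) = 17*I (N(I) = 16*I + I = 17*I)
k = -2039/34 (k = -62 - 1/34*(-69) = -62 + 69/34 = -2039/34 ≈ -59.971)
((-8629 + N(-97)) - 1*(-6359)) - k = ((-8629 + 17*(-97)) - 1*(-6359)) - 1*(-2039/34) = ((-8629 - 1649) + 6359) + 2039/34 = (-10278 + 6359) + 2039/34 = -3919 + 2039/34 = -131207/34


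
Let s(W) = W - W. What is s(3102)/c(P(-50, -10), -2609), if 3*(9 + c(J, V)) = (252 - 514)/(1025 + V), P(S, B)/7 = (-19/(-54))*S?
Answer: 0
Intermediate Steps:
P(S, B) = 133*S/54 (P(S, B) = 7*((-19/(-54))*S) = 7*((-19*(-1/54))*S) = 7*(19*S/54) = 133*S/54)
c(J, V) = -9 - 262/(3*(1025 + V)) (c(J, V) = -9 + ((252 - 514)/(1025 + V))/3 = -9 + (-262/(1025 + V))/3 = -9 - 262/(3*(1025 + V)))
s(W) = 0
s(3102)/c(P(-50, -10), -2609) = 0/(((-27937 - 27*(-2609))/(3*(1025 - 2609)))) = 0/(((1/3)*(-27937 + 70443)/(-1584))) = 0/(((1/3)*(-1/1584)*42506)) = 0/(-21253/2376) = 0*(-2376/21253) = 0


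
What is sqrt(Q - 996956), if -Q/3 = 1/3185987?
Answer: 5*I*sqrt(404784600084273101)/3185987 ≈ 998.48*I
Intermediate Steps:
Q = -3/3185987 ≈ -9.4162e-7
sqrt(Q - 996956) = sqrt(-3/3185987 - 996956) = sqrt(-3176288855575/3185987) = 5*I*sqrt(404784600084273101)/3185987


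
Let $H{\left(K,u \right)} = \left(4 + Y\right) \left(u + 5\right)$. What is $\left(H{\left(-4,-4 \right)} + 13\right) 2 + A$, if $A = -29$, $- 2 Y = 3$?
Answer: $2$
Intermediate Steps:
$Y = - \frac{3}{2}$ ($Y = \left(- \frac{1}{2}\right) 3 = - \frac{3}{2} \approx -1.5$)
$H{\left(K,u \right)} = \frac{25}{2} + \frac{5 u}{2}$ ($H{\left(K,u \right)} = \left(4 - \frac{3}{2}\right) \left(u + 5\right) = \frac{5 \left(5 + u\right)}{2} = \frac{25}{2} + \frac{5 u}{2}$)
$\left(H{\left(-4,-4 \right)} + 13\right) 2 + A = \left(\left(\frac{25}{2} + \frac{5}{2} \left(-4\right)\right) + 13\right) 2 - 29 = \left(\left(\frac{25}{2} - 10\right) + 13\right) 2 - 29 = \left(\frac{5}{2} + 13\right) 2 - 29 = \frac{31}{2} \cdot 2 - 29 = 31 - 29 = 2$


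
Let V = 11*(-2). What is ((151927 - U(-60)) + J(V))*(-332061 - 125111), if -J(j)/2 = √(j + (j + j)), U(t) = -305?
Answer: -69596207904 + 914344*I*√66 ≈ -6.9596e+10 + 7.4282e+6*I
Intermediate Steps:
V = -22
J(j) = -2*√3*√j (J(j) = -2*√(j + (j + j)) = -2*√(j + 2*j) = -2*√3*√j)
((151927 - U(-60)) + J(V))*(-332061 - 125111) = ((151927 - 1*(-305)) - 2*√3*√(-22))*(-332061 - 125111) = ((151927 + 305) - 2*√3*I*√22)*(-457172) = (152232 - 2*I*√66)*(-457172) = -69596207904 + 914344*I*√66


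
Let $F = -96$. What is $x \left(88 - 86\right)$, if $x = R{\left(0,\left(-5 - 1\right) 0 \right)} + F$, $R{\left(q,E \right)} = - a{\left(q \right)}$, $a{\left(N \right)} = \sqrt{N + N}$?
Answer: $-192$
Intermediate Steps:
$a{\left(N \right)} = \sqrt{2} \sqrt{N}$ ($a{\left(N \right)} = \sqrt{2 N} = \sqrt{2} \sqrt{N}$)
$R{\left(q,E \right)} = - \sqrt{2} \sqrt{q}$
$x = -96$ ($x = - \sqrt{2} \sqrt{0} - 96 = \left(-1\right) \sqrt{2} \cdot 0 - 96 = 0 - 96 = -96$)
$x \left(88 - 86\right) = - 96 \left(88 - 86\right) = \left(-96\right) 2 = -192$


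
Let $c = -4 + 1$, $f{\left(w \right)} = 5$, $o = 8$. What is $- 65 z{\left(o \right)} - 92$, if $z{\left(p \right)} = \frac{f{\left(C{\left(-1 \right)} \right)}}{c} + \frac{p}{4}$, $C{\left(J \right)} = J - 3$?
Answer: $- \frac{341}{3} \approx -113.67$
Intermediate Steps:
$C{\left(J \right)} = -3 + J$
$c = -3$
$z{\left(p \right)} = - \frac{5}{3} + \frac{p}{4}$ ($z{\left(p \right)} = \frac{5}{-3} + \frac{p}{4} = 5 \left(- \frac{1}{3}\right) + p \frac{1}{4} = - \frac{5}{3} + \frac{p}{4}$)
$- 65 z{\left(o \right)} - 92 = - 65 \left(- \frac{5}{3} + \frac{1}{4} \cdot 8\right) - 92 = - 65 \left(- \frac{5}{3} + 2\right) - 92 = \left(-65\right) \frac{1}{3} - 92 = - \frac{65}{3} - 92 = - \frac{341}{3}$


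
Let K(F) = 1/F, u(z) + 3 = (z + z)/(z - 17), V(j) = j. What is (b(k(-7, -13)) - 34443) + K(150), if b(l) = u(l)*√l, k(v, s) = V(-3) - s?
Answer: -5166449/150 - 41*√10/7 ≈ -34462.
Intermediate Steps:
u(z) = -3 + 2*z/(-17 + z) (u(z) = -3 + (z + z)/(z - 17) = -3 + (2*z)/(-17 + z) = -3 + 2*z/(-17 + z))
k(v, s) = -3 - s
b(l) = √l*(51 - l)/(-17 + l) (b(l) = ((51 - l)/(-17 + l))*√l = √l*(51 - l)/(-17 + l))
(b(k(-7, -13)) - 34443) + K(150) = (√(-3 - 1*(-13))*(51 - (-3 - 1*(-13)))/(-17 + (-3 - 1*(-13))) - 34443) + 1/150 = (√(-3 + 13)*(51 - (-3 + 13))/(-17 + (-3 + 13)) - 34443) + 1/150 = (√10*(51 - 1*10)/(-17 + 10) - 34443) + 1/150 = (√10*(51 - 10)/(-7) - 34443) + 1/150 = (√10*(-⅐)*41 - 34443) + 1/150 = (-41*√10/7 - 34443) + 1/150 = (-34443 - 41*√10/7) + 1/150 = -5166449/150 - 41*√10/7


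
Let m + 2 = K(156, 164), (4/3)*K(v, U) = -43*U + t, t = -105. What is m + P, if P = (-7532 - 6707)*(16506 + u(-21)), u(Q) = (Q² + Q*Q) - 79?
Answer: -985872883/4 ≈ -2.4647e+8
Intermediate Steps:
u(Q) = -79 + 2*Q² (u(Q) = (Q² + Q²) - 79 = 2*Q² - 79 = -79 + 2*Q²)
K(v, U) = -315/4 - 129*U/4 (K(v, U) = 3*(-43*U - 105)/4 = 3*(-105 - 43*U)/4 = -315/4 - 129*U/4)
m = -21479/4 (m = -2 + (-315/4 - 129/4*164) = -2 + (-315/4 - 5289) = -2 - 21471/4 = -21479/4 ≈ -5369.8)
P = -246462851 (P = (-7532 - 6707)*(16506 + (-79 + 2*(-21)²)) = -14239*(16506 + (-79 + 2*441)) = -14239*(16506 + (-79 + 882)) = -14239*(16506 + 803) = -14239*17309 = -246462851)
m + P = -21479/4 - 246462851 = -985872883/4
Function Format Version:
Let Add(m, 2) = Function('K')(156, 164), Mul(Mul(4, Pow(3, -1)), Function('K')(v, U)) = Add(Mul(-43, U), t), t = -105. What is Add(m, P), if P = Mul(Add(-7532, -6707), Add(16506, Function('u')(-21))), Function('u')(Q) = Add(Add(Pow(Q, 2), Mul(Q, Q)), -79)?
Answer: Rational(-985872883, 4) ≈ -2.4647e+8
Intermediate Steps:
Function('u')(Q) = Add(-79, Mul(2, Pow(Q, 2))) (Function('u')(Q) = Add(Add(Pow(Q, 2), Pow(Q, 2)), -79) = Add(Mul(2, Pow(Q, 2)), -79) = Add(-79, Mul(2, Pow(Q, 2))))
Function('K')(v, U) = Add(Rational(-315, 4), Mul(Rational(-129, 4), U)) (Function('K')(v, U) = Mul(Rational(3, 4), Add(Mul(-43, U), -105)) = Mul(Rational(3, 4), Add(-105, Mul(-43, U))) = Add(Rational(-315, 4), Mul(Rational(-129, 4), U)))
m = Rational(-21479, 4) (m = Add(-2, Add(Rational(-315, 4), Mul(Rational(-129, 4), 164))) = Add(-2, Add(Rational(-315, 4), -5289)) = Add(-2, Rational(-21471, 4)) = Rational(-21479, 4) ≈ -5369.8)
P = -246462851 (P = Mul(Add(-7532, -6707), Add(16506, Add(-79, Mul(2, Pow(-21, 2))))) = Mul(-14239, Add(16506, Add(-79, Mul(2, 441)))) = Mul(-14239, Add(16506, Add(-79, 882))) = Mul(-14239, Add(16506, 803)) = Mul(-14239, 17309) = -246462851)
Add(m, P) = Add(Rational(-21479, 4), -246462851) = Rational(-985872883, 4)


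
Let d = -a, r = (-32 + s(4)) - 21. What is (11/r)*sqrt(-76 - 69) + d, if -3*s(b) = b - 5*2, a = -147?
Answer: 147 - 11*I*sqrt(145)/51 ≈ 147.0 - 2.5972*I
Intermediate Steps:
s(b) = 10/3 - b/3 (s(b) = -(b - 5*2)/3 = -(b - 10)/3 = -(-10 + b)/3 = 10/3 - b/3)
r = -51 (r = (-32 + (10/3 - 1/3*4)) - 21 = (-32 + (10/3 - 4/3)) - 21 = (-32 + 2) - 21 = -30 - 21 = -51)
d = 147 (d = -1*(-147) = 147)
(11/r)*sqrt(-76 - 69) + d = (11/(-51))*sqrt(-76 - 69) + 147 = (11*(-1/51))*sqrt(-145) + 147 = -11*I*sqrt(145)/51 + 147 = 147 - 11*I*sqrt(145)/51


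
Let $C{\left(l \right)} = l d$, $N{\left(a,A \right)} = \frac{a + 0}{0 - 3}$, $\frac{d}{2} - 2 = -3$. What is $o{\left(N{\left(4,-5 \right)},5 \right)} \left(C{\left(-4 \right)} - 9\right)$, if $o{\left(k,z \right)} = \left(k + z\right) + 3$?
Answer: $- \frac{20}{3} \approx -6.6667$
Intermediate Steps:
$d = -2$ ($d = 4 + 2 \left(-3\right) = 4 - 6 = -2$)
$N{\left(a,A \right)} = - \frac{a}{3}$ ($N{\left(a,A \right)} = \frac{a}{-3} = a \left(- \frac{1}{3}\right) = - \frac{a}{3}$)
$o{\left(k,z \right)} = 3 + k + z$
$C{\left(l \right)} = - 2 l$ ($C{\left(l \right)} = l \left(-2\right) = - 2 l$)
$o{\left(N{\left(4,-5 \right)},5 \right)} \left(C{\left(-4 \right)} - 9\right) = \left(3 - \frac{4}{3} + 5\right) \left(\left(-2\right) \left(-4\right) - 9\right) = \left(3 - \frac{4}{3} + 5\right) \left(8 - 9\right) = \frac{20}{3} \left(-1\right) = - \frac{20}{3}$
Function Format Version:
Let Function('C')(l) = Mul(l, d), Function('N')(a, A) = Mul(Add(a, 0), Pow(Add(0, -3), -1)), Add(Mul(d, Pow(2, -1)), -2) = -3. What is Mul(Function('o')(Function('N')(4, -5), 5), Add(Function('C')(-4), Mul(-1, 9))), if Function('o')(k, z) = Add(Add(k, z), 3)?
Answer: Rational(-20, 3) ≈ -6.6667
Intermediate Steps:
d = -2 (d = Add(4, Mul(2, -3)) = Add(4, -6) = -2)
Function('N')(a, A) = Mul(Rational(-1, 3), a) (Function('N')(a, A) = Mul(a, Pow(-3, -1)) = Mul(a, Rational(-1, 3)) = Mul(Rational(-1, 3), a))
Function('o')(k, z) = Add(3, k, z)
Function('C')(l) = Mul(-2, l) (Function('C')(l) = Mul(l, -2) = Mul(-2, l))
Mul(Function('o')(Function('N')(4, -5), 5), Add(Function('C')(-4), Mul(-1, 9))) = Mul(Add(3, Mul(Rational(-1, 3), 4), 5), Add(Mul(-2, -4), Mul(-1, 9))) = Mul(Add(3, Rational(-4, 3), 5), Add(8, -9)) = Mul(Rational(20, 3), -1) = Rational(-20, 3)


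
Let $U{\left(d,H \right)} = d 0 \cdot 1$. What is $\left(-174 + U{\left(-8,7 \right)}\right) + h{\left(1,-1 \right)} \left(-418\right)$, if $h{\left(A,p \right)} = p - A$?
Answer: $662$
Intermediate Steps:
$U{\left(d,H \right)} = 0$ ($U{\left(d,H \right)} = 0 \cdot 1 = 0$)
$\left(-174 + U{\left(-8,7 \right)}\right) + h{\left(1,-1 \right)} \left(-418\right) = \left(-174 + 0\right) + \left(-1 - 1\right) \left(-418\right) = -174 + \left(-1 - 1\right) \left(-418\right) = -174 - -836 = -174 + 836 = 662$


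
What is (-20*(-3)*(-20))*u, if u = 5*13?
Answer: -78000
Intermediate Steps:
u = 65
(-20*(-3)*(-20))*u = (-20*(-3)*(-20))*65 = (60*(-20))*65 = -1200*65 = -78000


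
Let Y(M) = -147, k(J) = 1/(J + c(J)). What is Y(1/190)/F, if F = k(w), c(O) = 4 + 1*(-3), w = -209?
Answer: 30576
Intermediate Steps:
c(O) = 1 (c(O) = 4 - 3 = 1)
k(J) = 1/(1 + J) (k(J) = 1/(J + 1) = 1/(1 + J))
F = -1/208 (F = 1/(1 - 209) = 1/(-208) = -1/208 ≈ -0.0048077)
Y(1/190)/F = -147/(-1/208) = -147*(-208) = 30576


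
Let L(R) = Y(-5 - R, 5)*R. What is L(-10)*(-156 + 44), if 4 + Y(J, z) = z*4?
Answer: 17920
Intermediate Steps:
Y(J, z) = -4 + 4*z (Y(J, z) = -4 + z*4 = -4 + 4*z)
L(R) = 16*R (L(R) = (-4 + 4*5)*R = (-4 + 20)*R = 16*R)
L(-10)*(-156 + 44) = (16*(-10))*(-156 + 44) = -160*(-112) = 17920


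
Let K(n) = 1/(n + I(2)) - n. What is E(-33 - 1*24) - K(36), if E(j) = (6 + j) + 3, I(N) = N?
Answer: -457/38 ≈ -12.026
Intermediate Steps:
K(n) = 1/(2 + n) - n (K(n) = 1/(n + 2) - n = 1/(2 + n) - n)
E(j) = 9 + j
E(-33 - 1*24) - K(36) = (9 + (-33 - 1*24)) - (1 - 1*36**2 - 2*36)/(2 + 36) = (9 + (-33 - 24)) - (1 - 1*1296 - 72)/38 = (9 - 57) - (1 - 1296 - 72)/38 = -48 - (-1367)/38 = -48 - 1*(-1367/38) = -48 + 1367/38 = -457/38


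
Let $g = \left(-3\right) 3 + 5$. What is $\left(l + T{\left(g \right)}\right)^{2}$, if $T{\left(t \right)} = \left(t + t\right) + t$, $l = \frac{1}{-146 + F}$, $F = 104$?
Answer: $\frac{255025}{1764} \approx 144.57$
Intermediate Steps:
$l = - \frac{1}{42}$ ($l = \frac{1}{-146 + 104} = \frac{1}{-42} = - \frac{1}{42} \approx -0.02381$)
$g = -4$ ($g = -9 + 5 = -4$)
$T{\left(t \right)} = 3 t$ ($T{\left(t \right)} = 2 t + t = 3 t$)
$\left(l + T{\left(g \right)}\right)^{2} = \left(- \frac{1}{42} + 3 \left(-4\right)\right)^{2} = \left(- \frac{1}{42} - 12\right)^{2} = \left(- \frac{505}{42}\right)^{2} = \frac{255025}{1764}$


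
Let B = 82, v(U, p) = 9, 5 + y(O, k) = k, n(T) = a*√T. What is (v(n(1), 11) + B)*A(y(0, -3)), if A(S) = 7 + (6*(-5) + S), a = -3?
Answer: -2821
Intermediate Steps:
n(T) = -3*√T
y(O, k) = -5 + k
A(S) = -23 + S (A(S) = 7 + (-30 + S) = -23 + S)
(v(n(1), 11) + B)*A(y(0, -3)) = (9 + 82)*(-23 + (-5 - 3)) = 91*(-23 - 8) = 91*(-31) = -2821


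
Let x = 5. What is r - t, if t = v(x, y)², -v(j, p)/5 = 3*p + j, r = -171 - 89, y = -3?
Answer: -660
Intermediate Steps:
r = -260
v(j, p) = -15*p - 5*j (v(j, p) = -5*(3*p + j) = -5*(j + 3*p) = -15*p - 5*j)
t = 400 (t = (-15*(-3) - 5*5)² = (45 - 25)² = 20² = 400)
r - t = -260 - 1*400 = -260 - 400 = -660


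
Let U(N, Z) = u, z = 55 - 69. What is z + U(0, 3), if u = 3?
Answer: -11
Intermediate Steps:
z = -14
U(N, Z) = 3
z + U(0, 3) = -14 + 3 = -11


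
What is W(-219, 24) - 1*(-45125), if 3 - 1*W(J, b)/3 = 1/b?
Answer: 361071/8 ≈ 45134.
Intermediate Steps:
W(J, b) = 9 - 3/b
W(-219, 24) - 1*(-45125) = (9 - 3/24) - 1*(-45125) = (9 - 3*1/24) + 45125 = (9 - ⅛) + 45125 = 71/8 + 45125 = 361071/8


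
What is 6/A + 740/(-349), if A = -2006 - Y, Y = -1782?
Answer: -83927/39088 ≈ -2.1471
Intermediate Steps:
A = -224 (A = -2006 - 1*(-1782) = -2006 + 1782 = -224)
6/A + 740/(-349) = 6/(-224) + 740/(-349) = 6*(-1/224) + 740*(-1/349) = -3/112 - 740/349 = -83927/39088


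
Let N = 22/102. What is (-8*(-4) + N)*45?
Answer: 24645/17 ≈ 1449.7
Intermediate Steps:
N = 11/51 (N = 22*(1/102) = 11/51 ≈ 0.21569)
(-8*(-4) + N)*45 = (-8*(-4) + 11/51)*45 = (32 + 11/51)*45 = (1643/51)*45 = 24645/17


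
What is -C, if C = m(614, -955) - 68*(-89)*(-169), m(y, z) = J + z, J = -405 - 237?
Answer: 1024385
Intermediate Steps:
J = -642
m(y, z) = -642 + z
C = -1024385 (C = (-642 - 955) - 68*(-89)*(-169) = -1597 + 6052*(-169) = -1597 - 1022788 = -1024385)
-C = -1*(-1024385) = 1024385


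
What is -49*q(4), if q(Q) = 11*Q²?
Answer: -8624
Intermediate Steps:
-49*q(4) = -539*4² = -539*16 = -49*176 = -8624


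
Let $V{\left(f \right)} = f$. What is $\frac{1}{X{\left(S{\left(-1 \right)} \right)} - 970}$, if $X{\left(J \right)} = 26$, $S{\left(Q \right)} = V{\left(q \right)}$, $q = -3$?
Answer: $- \frac{1}{944} \approx -0.0010593$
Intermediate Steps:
$S{\left(Q \right)} = -3$
$\frac{1}{X{\left(S{\left(-1 \right)} \right)} - 970} = \frac{1}{26 - 970} = \frac{1}{-944} = - \frac{1}{944}$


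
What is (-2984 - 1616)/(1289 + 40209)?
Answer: -2300/20749 ≈ -0.11085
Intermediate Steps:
(-2984 - 1616)/(1289 + 40209) = -4600/41498 = -4600*1/41498 = -2300/20749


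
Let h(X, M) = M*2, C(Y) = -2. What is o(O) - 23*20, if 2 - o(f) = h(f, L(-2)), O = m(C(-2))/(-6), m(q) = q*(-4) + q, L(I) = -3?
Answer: -452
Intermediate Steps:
m(q) = -3*q (m(q) = -4*q + q = -3*q)
O = -1 (O = -3*(-2)/(-6) = 6*(-⅙) = -1)
h(X, M) = 2*M
o(f) = 8 (o(f) = 2 - 2*(-3) = 2 - 1*(-6) = 2 + 6 = 8)
o(O) - 23*20 = 8 - 23*20 = 8 - 460 = -452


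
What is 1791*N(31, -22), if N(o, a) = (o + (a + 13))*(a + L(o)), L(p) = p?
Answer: 354618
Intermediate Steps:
N(o, a) = (a + o)*(13 + a + o) (N(o, a) = (o + (a + 13))*(a + o) = (o + (13 + a))*(a + o) = (13 + a + o)*(a + o) = (a + o)*(13 + a + o))
1791*N(31, -22) = 1791*((-22)² + 31² + 13*(-22) + 13*31 + 2*(-22)*31) = 1791*(484 + 961 - 286 + 403 - 1364) = 1791*198 = 354618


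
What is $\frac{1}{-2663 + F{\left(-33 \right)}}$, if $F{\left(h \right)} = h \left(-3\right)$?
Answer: $- \frac{1}{2564} \approx -0.00039002$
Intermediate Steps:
$F{\left(h \right)} = - 3 h$
$\frac{1}{-2663 + F{\left(-33 \right)}} = \frac{1}{-2663 - -99} = \frac{1}{-2663 + 99} = \frac{1}{-2564} = - \frac{1}{2564}$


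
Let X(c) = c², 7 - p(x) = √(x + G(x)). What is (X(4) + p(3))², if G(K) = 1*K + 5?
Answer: (23 - √11)² ≈ 387.44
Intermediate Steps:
G(K) = 5 + K (G(K) = K + 5 = 5 + K)
p(x) = 7 - √(5 + 2*x) (p(x) = 7 - √(x + (5 + x)) = 7 - √(5 + 2*x))
(X(4) + p(3))² = (4² + (7 - √(5 + 2*3)))² = (16 + (7 - √(5 + 6)))² = (16 + (7 - √11))² = (23 - √11)²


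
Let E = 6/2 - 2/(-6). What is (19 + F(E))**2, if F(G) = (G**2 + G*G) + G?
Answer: 160801/81 ≈ 1985.2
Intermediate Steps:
E = 10/3 (E = 6*(1/2) - 2*(-1/6) = 3 + 1/3 = 10/3 ≈ 3.3333)
F(G) = G + 2*G**2 (F(G) = (G**2 + G**2) + G = 2*G**2 + G = G + 2*G**2)
(19 + F(E))**2 = (19 + 10*(1 + 2*(10/3))/3)**2 = (19 + 10*(1 + 20/3)/3)**2 = (19 + (10/3)*(23/3))**2 = (19 + 230/9)**2 = (401/9)**2 = 160801/81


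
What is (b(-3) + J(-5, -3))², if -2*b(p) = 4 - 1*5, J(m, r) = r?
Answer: 25/4 ≈ 6.2500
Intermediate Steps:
b(p) = ½ (b(p) = -(4 - 1*5)/2 = -(4 - 5)/2 = -½*(-1) = ½)
(b(-3) + J(-5, -3))² = (½ - 3)² = (-5/2)² = 25/4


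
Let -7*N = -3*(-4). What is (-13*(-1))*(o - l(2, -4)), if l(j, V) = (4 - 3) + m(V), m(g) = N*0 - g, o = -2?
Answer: -91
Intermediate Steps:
N = -12/7 (N = -(-3)*(-4)/7 = -⅐*12 = -12/7 ≈ -1.7143)
m(g) = -g (m(g) = -12/7*0 - g = 0 - g = -g)
l(j, V) = 1 - V (l(j, V) = (4 - 3) - V = 1 - V)
(-13*(-1))*(o - l(2, -4)) = (-13*(-1))*(-2 - (1 - 1*(-4))) = 13*(-2 - (1 + 4)) = 13*(-2 - 1*5) = 13*(-2 - 5) = 13*(-7) = -91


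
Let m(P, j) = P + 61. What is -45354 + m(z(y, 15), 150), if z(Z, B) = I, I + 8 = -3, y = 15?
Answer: -45304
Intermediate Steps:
I = -11 (I = -8 - 3 = -11)
z(Z, B) = -11
m(P, j) = 61 + P
-45354 + m(z(y, 15), 150) = -45354 + (61 - 11) = -45354 + 50 = -45304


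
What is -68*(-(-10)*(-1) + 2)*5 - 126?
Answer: 2594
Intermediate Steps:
-68*(-(-10)*(-1) + 2)*5 - 126 = -68*(-5*2 + 2)*5 - 126 = -68*(-10 + 2)*5 - 126 = -(-544)*5 - 126 = -68*(-40) - 126 = 2720 - 126 = 2594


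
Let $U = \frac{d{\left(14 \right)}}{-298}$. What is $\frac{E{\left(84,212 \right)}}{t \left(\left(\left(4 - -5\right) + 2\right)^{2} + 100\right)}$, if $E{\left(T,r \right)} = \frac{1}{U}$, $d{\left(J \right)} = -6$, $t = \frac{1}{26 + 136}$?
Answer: $\frac{8046}{221} \approx 36.407$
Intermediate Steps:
$t = \frac{1}{162} \approx 0.0061728$
$U = \frac{3}{149}$ ($U = - \frac{6}{-298} = \left(-6\right) \left(- \frac{1}{298}\right) = \frac{3}{149} \approx 0.020134$)
$E{\left(T,r \right)} = \frac{149}{3}$ ($E{\left(T,r \right)} = \frac{1}{\frac{3}{149}} = \frac{149}{3}$)
$\frac{E{\left(84,212 \right)}}{t \left(\left(\left(4 - -5\right) + 2\right)^{2} + 100\right)} = \frac{149}{3 \frac{\left(\left(4 - -5\right) + 2\right)^{2} + 100}{162}} = \frac{149}{3 \frac{\left(\left(4 + 5\right) + 2\right)^{2} + 100}{162}} = \frac{149}{3 \frac{\left(9 + 2\right)^{2} + 100}{162}} = \frac{149}{3 \frac{11^{2} + 100}{162}} = \frac{149}{3 \frac{121 + 100}{162}} = \frac{149}{3 \cdot \frac{1}{162} \cdot 221} = \frac{149}{3 \cdot \frac{221}{162}} = \frac{149}{3} \cdot \frac{162}{221} = \frac{8046}{221}$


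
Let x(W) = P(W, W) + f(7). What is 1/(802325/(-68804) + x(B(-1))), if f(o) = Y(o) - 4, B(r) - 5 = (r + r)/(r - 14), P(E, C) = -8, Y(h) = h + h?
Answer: -68804/664717 ≈ -0.10351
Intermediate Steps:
Y(h) = 2*h
B(r) = 5 + 2*r/(-14 + r) (B(r) = 5 + (r + r)/(r - 14) = 5 + (2*r)/(-14 + r) = 5 + 2*r/(-14 + r))
f(o) = -4 + 2*o (f(o) = 2*o - 4 = -4 + 2*o)
x(W) = 2 (x(W) = -8 + (-4 + 2*7) = -8 + (-4 + 14) = -8 + 10 = 2)
1/(802325/(-68804) + x(B(-1))) = 1/(802325/(-68804) + 2) = 1/(802325*(-1/68804) + 2) = 1/(-802325/68804 + 2) = 1/(-664717/68804) = -68804/664717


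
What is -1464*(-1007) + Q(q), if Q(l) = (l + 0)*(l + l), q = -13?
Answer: 1474586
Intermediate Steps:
Q(l) = 2*l² (Q(l) = l*(2*l) = 2*l²)
-1464*(-1007) + Q(q) = -1464*(-1007) + 2*(-13)² = 1474248 + 2*169 = 1474248 + 338 = 1474586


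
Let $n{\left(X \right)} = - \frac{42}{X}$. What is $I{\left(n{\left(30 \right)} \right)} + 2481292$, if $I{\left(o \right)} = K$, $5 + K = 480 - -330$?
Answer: $2482097$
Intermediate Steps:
$K = 805$ ($K = -5 + \left(480 - -330\right) = -5 + \left(480 + 330\right) = -5 + 810 = 805$)
$I{\left(o \right)} = 805$
$I{\left(n{\left(30 \right)} \right)} + 2481292 = 805 + 2481292 = 2482097$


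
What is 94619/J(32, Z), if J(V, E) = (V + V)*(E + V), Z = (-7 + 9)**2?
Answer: 94619/2304 ≈ 41.067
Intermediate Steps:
Z = 4 (Z = 2**2 = 4)
J(V, E) = 2*V*(E + V) (J(V, E) = (2*V)*(E + V) = 2*V*(E + V))
94619/J(32, Z) = 94619/((2*32*(4 + 32))) = 94619/((2*32*36)) = 94619/2304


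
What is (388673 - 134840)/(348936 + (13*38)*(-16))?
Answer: 253833/341032 ≈ 0.74431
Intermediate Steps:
(388673 - 134840)/(348936 + (13*38)*(-16)) = 253833/(348936 + 494*(-16)) = 253833/(348936 - 7904) = 253833/341032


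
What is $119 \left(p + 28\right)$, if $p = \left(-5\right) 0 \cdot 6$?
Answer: $3332$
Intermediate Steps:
$p = 0$ ($p = 0 \cdot 6 = 0$)
$119 \left(p + 28\right) = 119 \left(0 + 28\right) = 119 \cdot 28 = 3332$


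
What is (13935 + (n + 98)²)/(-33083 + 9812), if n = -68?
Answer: -4945/7757 ≈ -0.63749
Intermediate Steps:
(13935 + (n + 98)²)/(-33083 + 9812) = (13935 + (-68 + 98)²)/(-33083 + 9812) = (13935 + 30²)/(-23271) = (13935 + 900)*(-1/23271) = 14835*(-1/23271) = -4945/7757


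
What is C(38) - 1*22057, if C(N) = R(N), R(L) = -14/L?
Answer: -419090/19 ≈ -22057.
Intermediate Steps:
C(N) = -14/N
C(38) - 1*22057 = -14/38 - 1*22057 = -14*1/38 - 22057 = -7/19 - 22057 = -419090/19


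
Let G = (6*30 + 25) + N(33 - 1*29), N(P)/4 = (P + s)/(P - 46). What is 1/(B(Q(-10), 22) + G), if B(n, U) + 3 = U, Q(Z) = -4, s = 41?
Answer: 7/1538 ≈ 0.0045514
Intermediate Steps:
B(n, U) = -3 + U
N(P) = 4*(41 + P)/(-46 + P) (N(P) = 4*((P + 41)/(P - 46)) = 4*((41 + P)/(-46 + P)) = 4*(41 + P)/(-46 + P))
G = 1405/7 (G = (6*30 + 25) + 4*(41 + (33 - 1*29))/(-46 + (33 - 1*29)) = (180 + 25) + 4*(41 + (33 - 29))/(-46 + (33 - 29)) = 205 + 4*(41 + 4)/(-46 + 4) = 205 + 4*45/(-42) = 205 + 4*(-1/42)*45 = 205 - 30/7 = 1405/7 ≈ 200.71)
1/(B(Q(-10), 22) + G) = 1/((-3 + 22) + 1405/7) = 1/(19 + 1405/7) = 1/(1538/7) = 7/1538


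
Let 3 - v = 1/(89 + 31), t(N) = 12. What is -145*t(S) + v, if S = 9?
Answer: -208441/120 ≈ -1737.0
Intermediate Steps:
v = 359/120 (v = 3 - 1/(89 + 31) = 3 - 1/120 = 359/120 ≈ 2.9917)
-145*t(S) + v = -145*12 + 359/120 = -1740 + 359/120 = -208441/120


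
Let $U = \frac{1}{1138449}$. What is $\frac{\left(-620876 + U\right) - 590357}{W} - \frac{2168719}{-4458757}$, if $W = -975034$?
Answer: $\frac{4277817962851380283}{2474669173994451681} \approx 1.7286$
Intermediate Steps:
$U = \frac{1}{1138449} \approx 8.7839 \cdot 10^{-7}$
$\frac{\left(-620876 + U\right) - 590357}{W} - \frac{2168719}{-4458757} = \frac{\left(-620876 + \frac{1}{1138449}\right) - 590357}{-975034} - \frac{2168719}{-4458757} = \left(- \frac{706835661323}{1138449} - 590357\right) \left(- \frac{1}{975034}\right) - - \frac{2168719}{4458757} = \left(- \frac{1378926997616}{1138449}\right) \left(- \frac{1}{975034}\right) + \frac{2168719}{4458757} = \frac{689463498808}{555013241133} + \frac{2168719}{4458757} = \frac{4277817962851380283}{2474669173994451681}$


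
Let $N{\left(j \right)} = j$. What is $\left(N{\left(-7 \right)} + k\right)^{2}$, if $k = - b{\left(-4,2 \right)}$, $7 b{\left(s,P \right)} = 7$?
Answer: $64$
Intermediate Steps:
$b{\left(s,P \right)} = 1$ ($b{\left(s,P \right)} = \frac{1}{7} \cdot 7 = 1$)
$k = -1$ ($k = \left(-1\right) 1 = -1$)
$\left(N{\left(-7 \right)} + k\right)^{2} = \left(-7 - 1\right)^{2} = \left(-8\right)^{2} = 64$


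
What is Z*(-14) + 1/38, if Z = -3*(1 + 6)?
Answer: 11173/38 ≈ 294.03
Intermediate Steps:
Z = -21 (Z = -3*7 = -21)
Z*(-14) + 1/38 = -21*(-14) + 1/38 = 294 + 1/38 = 11173/38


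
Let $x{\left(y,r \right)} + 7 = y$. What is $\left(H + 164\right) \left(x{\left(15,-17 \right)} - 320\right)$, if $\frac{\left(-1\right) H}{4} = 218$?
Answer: $220896$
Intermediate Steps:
$H = -872$ ($H = \left(-4\right) 218 = -872$)
$x{\left(y,r \right)} = -7 + y$
$\left(H + 164\right) \left(x{\left(15,-17 \right)} - 320\right) = \left(-872 + 164\right) \left(\left(-7 + 15\right) - 320\right) = - 708 \left(8 - 320\right) = \left(-708\right) \left(-312\right) = 220896$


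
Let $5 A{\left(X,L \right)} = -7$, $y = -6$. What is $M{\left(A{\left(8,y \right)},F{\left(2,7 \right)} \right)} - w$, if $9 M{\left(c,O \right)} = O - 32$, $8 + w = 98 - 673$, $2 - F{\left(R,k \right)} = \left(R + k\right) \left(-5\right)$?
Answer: $\frac{1754}{3} \approx 584.67$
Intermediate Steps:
$A{\left(X,L \right)} = - \frac{7}{5}$ ($A{\left(X,L \right)} = \frac{1}{5} \left(-7\right) = - \frac{7}{5}$)
$F{\left(R,k \right)} = 2 + 5 R + 5 k$ ($F{\left(R,k \right)} = 2 - \left(R + k\right) \left(-5\right) = 2 - \left(- 5 R - 5 k\right) = 2 + \left(5 R + 5 k\right) = 2 + 5 R + 5 k$)
$w = -583$ ($w = -8 + \left(98 - 673\right) = -8 - 575 = -583$)
$M{\left(c,O \right)} = - \frac{32}{9} + \frac{O}{9}$ ($M{\left(c,O \right)} = \frac{O - 32}{9} = \frac{-32 + O}{9} = - \frac{32}{9} + \frac{O}{9}$)
$M{\left(A{\left(8,y \right)},F{\left(2,7 \right)} \right)} - w = \left(- \frac{32}{9} + \frac{2 + 5 \cdot 2 + 5 \cdot 7}{9}\right) - -583 = \left(- \frac{32}{9} + \frac{2 + 10 + 35}{9}\right) + 583 = \left(- \frac{32}{9} + \frac{1}{9} \cdot 47\right) + 583 = \left(- \frac{32}{9} + \frac{47}{9}\right) + 583 = \frac{5}{3} + 583 = \frac{1754}{3}$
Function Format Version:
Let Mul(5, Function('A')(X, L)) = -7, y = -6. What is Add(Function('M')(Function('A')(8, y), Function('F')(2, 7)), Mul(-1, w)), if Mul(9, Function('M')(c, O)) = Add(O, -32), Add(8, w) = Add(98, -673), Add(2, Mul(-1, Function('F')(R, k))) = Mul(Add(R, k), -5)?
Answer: Rational(1754, 3) ≈ 584.67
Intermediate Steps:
Function('A')(X, L) = Rational(-7, 5) (Function('A')(X, L) = Mul(Rational(1, 5), -7) = Rational(-7, 5))
Function('F')(R, k) = Add(2, Mul(5, R), Mul(5, k)) (Function('F')(R, k) = Add(2, Mul(-1, Mul(Add(R, k), -5))) = Add(2, Mul(-1, Add(Mul(-5, R), Mul(-5, k)))) = Add(2, Add(Mul(5, R), Mul(5, k))) = Add(2, Mul(5, R), Mul(5, k)))
w = -583 (w = Add(-8, Add(98, -673)) = Add(-8, -575) = -583)
Function('M')(c, O) = Add(Rational(-32, 9), Mul(Rational(1, 9), O)) (Function('M')(c, O) = Mul(Rational(1, 9), Add(O, -32)) = Mul(Rational(1, 9), Add(-32, O)) = Add(Rational(-32, 9), Mul(Rational(1, 9), O)))
Add(Function('M')(Function('A')(8, y), Function('F')(2, 7)), Mul(-1, w)) = Add(Add(Rational(-32, 9), Mul(Rational(1, 9), Add(2, Mul(5, 2), Mul(5, 7)))), Mul(-1, -583)) = Add(Add(Rational(-32, 9), Mul(Rational(1, 9), Add(2, 10, 35))), 583) = Add(Add(Rational(-32, 9), Mul(Rational(1, 9), 47)), 583) = Add(Add(Rational(-32, 9), Rational(47, 9)), 583) = Add(Rational(5, 3), 583) = Rational(1754, 3)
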